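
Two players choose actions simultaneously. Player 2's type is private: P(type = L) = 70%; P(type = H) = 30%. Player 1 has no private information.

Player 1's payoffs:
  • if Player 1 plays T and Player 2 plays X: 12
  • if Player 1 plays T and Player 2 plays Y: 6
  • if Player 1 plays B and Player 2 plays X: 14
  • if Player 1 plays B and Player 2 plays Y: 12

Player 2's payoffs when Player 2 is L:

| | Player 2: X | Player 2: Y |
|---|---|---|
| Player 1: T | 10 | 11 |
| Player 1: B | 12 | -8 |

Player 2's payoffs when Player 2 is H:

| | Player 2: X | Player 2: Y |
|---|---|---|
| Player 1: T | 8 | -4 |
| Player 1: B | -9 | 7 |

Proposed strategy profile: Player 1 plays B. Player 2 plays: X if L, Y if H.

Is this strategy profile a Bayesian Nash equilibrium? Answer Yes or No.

Yes

A profile is a BNE iff every type of every player is best-responding given beliefs about the other side.
Player 1 plays B: E[B] = 0.7·(14) + 0.3·(12) = 13.4; E[T] = 10.2. Best-responding. ✓
Player 2 (type L), facing B: X gives 12, Y gives -8. Proposed X is best. ✓
Player 2 (type H), facing B: X gives -9, Y gives 7. Proposed Y is best. ✓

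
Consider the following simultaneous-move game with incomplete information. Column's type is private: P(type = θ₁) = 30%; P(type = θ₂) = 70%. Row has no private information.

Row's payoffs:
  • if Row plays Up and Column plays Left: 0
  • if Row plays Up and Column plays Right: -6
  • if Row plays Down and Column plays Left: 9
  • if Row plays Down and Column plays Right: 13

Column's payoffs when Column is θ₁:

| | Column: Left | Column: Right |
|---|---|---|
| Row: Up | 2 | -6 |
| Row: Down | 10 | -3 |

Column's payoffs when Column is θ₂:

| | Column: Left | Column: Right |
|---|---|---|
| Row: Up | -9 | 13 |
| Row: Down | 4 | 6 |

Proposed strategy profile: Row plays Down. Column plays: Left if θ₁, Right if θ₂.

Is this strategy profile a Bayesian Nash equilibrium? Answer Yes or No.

Yes

Row plays Down: E[Down] = 0.3·(9) + 0.7·(13) = 11.8; E[Up] = -4.2. Best-responding. ✓
Column (type θ₁), facing Down: Left gives 10, Right gives -3. Proposed Left is best. ✓
Column (type θ₂), facing Down: Left gives 4, Right gives 6. Proposed Right is best. ✓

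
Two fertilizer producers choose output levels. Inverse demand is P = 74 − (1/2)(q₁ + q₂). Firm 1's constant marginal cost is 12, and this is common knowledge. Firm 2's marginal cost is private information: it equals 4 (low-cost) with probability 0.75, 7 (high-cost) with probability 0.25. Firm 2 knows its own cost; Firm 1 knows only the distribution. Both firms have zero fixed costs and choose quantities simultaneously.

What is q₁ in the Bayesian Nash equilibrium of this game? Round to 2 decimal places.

36.50

Each type of Firm 2 best-responds to q₁; Firm 1 best-responds to the expected q₂ over Firm 2's types.
Firm 2 with cost c maximizes (74 − (1/2)(q₁+q₂) − c)·q₂, giving q₂(c) = (74 − c − (1/2)q₁).
E[c₂] = 0.75·4 + 0.25·7 = 4.75
Firm 1's FOC against E[q₂] yields q₁ = (74 − 2·12 + E[c₂])/(3/2) = (74 − 24 + 4.75)/(3/2) = 36.5.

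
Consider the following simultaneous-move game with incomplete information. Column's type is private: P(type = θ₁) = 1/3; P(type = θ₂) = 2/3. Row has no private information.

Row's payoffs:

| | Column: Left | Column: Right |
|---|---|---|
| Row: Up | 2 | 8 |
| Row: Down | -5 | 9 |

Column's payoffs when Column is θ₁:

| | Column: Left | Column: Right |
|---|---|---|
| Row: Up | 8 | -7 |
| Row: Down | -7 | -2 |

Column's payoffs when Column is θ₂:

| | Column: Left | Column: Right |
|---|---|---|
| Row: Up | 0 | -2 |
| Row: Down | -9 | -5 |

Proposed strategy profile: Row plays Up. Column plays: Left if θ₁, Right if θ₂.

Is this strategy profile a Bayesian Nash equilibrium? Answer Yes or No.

No

Row plays Up: E[Up] = 1/3·(2) + 2/3·(8) = 6; E[Down] = 13/3. Best-responding. ✓
Column (type θ₁), facing Up: Left gives 8, Right gives -7. Proposed Left is best. ✓
Column (type θ₂), facing Up: Left gives 0, Right gives -2. Proposed Right is not best — profitable deviation exists. ✗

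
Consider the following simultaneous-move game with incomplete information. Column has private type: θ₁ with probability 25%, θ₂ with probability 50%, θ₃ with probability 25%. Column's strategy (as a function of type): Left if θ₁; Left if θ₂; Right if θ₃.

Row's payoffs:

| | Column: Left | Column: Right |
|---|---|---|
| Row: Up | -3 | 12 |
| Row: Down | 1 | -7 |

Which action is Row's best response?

Up

E[Up] = 0.25·(-3) + 0.5·(-3) + 0.25·(12) = 0.75
E[Down] = 0.25·(1) + 0.5·(1) + 0.25·(-7) = -1
Best response: Up (0.75 is the largest).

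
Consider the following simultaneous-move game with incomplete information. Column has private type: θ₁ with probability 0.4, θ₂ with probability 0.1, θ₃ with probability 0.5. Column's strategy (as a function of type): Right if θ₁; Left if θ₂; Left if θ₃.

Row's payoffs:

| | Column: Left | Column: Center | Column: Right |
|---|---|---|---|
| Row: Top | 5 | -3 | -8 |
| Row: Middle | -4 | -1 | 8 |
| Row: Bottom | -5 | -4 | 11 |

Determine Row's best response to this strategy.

E[Top] = 0.4·(-8) + 0.1·(5) + 0.5·(5) = -0.2
E[Middle] = 0.4·(8) + 0.1·(-4) + 0.5·(-4) = 0.8
E[Bottom] = 0.4·(11) + 0.1·(-5) + 0.5·(-5) = 1.4
Best response: Bottom (1.4 is the largest).

Bottom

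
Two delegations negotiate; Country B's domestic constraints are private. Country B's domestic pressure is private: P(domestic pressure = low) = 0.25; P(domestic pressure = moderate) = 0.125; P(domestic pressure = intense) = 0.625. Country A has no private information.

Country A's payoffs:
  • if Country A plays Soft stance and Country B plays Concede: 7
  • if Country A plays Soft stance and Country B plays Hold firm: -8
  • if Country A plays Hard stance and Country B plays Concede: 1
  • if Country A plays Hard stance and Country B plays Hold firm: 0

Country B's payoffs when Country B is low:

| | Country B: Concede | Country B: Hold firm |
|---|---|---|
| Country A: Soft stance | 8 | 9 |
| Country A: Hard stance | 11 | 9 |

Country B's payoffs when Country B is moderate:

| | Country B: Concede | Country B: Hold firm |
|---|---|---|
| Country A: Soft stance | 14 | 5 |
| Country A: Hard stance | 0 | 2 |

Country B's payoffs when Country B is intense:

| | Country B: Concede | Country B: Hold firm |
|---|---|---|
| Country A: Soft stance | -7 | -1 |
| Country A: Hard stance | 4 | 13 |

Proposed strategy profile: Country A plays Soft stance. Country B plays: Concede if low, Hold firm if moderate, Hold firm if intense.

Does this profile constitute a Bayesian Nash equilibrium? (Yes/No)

No

Country A plays Soft stance: E[Soft stance] = 0.25·(7) + 0.125·(-8) + 0.625·(-8) = -4.25; E[Hard stance] = 0.25. Not best-responding. ✗
Country B (domestic pressure low), facing Soft stance: Concede gives 8, Hold firm gives 9. Proposed Concede is not best — profitable deviation exists. ✗
Country B (domestic pressure moderate), facing Soft stance: Concede gives 14, Hold firm gives 5. Proposed Hold firm is not best — profitable deviation exists. ✗
Country B (domestic pressure intense), facing Soft stance: Concede gives -7, Hold firm gives -1. Proposed Hold firm is best. ✓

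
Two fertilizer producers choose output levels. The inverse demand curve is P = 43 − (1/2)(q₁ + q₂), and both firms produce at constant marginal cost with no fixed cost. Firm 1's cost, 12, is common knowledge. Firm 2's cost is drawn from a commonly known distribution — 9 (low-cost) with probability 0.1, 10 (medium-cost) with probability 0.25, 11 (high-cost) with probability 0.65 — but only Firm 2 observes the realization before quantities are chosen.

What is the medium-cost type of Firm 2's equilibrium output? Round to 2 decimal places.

Type-c best response for Firm 2: q₂(c) = (43 − c) − q₁/2.
Firm 1 maximizes expected profit; its first-order condition is 43 − q₁ − (1/2)E[q₂] − 12 = 0.
Substituting E[q₂] and solving: E[c₂] = 10.55, so q₁ = (43 − 2·12 + 10.55)/(3/2) = 19.7.
q₂(medium-cost) = (43 − 10 − (1/2)·19.7) = 23.15.

23.15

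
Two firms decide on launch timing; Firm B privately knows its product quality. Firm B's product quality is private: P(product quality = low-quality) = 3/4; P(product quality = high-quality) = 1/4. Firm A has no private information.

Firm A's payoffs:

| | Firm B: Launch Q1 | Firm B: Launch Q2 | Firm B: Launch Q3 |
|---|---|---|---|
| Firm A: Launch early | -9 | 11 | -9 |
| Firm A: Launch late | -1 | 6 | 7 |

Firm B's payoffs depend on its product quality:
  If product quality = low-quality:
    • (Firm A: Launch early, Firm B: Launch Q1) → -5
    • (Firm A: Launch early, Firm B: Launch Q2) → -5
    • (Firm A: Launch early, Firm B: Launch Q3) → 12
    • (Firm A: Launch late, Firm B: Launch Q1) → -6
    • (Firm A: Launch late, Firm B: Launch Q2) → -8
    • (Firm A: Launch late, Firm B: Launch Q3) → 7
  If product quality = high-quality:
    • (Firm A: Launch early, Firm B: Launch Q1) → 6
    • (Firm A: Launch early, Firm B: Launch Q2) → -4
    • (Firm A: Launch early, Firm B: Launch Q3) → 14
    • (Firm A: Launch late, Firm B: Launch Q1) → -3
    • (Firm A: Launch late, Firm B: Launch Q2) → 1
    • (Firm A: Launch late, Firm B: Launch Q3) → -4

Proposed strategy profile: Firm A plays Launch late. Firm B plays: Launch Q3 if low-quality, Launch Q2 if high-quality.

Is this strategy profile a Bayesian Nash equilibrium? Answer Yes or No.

Yes

Firm A plays Launch late: E[Launch late] = 3/4·(7) + 1/4·(6) = 27/4; E[Launch early] = -4. Best-responding. ✓
Firm B (product quality low-quality), facing Launch late: Launch Q1 gives -6, Launch Q2 gives -8, Launch Q3 gives 7. Proposed Launch Q3 is best. ✓
Firm B (product quality high-quality), facing Launch late: Launch Q1 gives -3, Launch Q2 gives 1, Launch Q3 gives -4. Proposed Launch Q2 is best. ✓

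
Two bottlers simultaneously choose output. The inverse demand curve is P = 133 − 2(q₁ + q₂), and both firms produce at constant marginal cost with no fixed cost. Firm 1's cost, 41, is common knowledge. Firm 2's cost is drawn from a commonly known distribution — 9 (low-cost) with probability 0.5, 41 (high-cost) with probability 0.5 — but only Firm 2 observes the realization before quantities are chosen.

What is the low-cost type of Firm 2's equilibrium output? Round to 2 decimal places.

Each type of Firm 2 best-responds to q₁; Firm 1 best-responds to the expected q₂ over Firm 2's types.
Firm 2 with cost c maximizes (133 − 2(q₁+q₂) − c)·q₂, giving q₂(c) = (133 − c − 2q₁)/4.
E[c₂] = 0.5·9 + 0.5·41 = 25
Firm 1's FOC against E[q₂] yields q₁ = (133 − 2·41 + E[c₂])/6 = (133 − 82 + 25)/6 = 12.6667.
q₂(low-cost) = (133 − 9 − 2·12.6667)/4 = 24.6667.

24.67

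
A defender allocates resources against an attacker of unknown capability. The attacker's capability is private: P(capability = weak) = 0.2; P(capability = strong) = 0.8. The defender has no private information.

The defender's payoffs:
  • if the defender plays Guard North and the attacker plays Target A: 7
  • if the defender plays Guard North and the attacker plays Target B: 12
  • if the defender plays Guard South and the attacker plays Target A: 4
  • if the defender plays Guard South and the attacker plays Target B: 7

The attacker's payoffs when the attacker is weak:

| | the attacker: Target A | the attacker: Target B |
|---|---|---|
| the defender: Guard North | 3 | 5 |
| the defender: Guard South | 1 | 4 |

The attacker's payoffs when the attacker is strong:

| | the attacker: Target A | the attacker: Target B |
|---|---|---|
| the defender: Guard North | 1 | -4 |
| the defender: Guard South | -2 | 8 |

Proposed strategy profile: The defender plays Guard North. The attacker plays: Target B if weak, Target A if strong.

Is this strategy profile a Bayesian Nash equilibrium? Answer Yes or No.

A profile is a BNE iff every type of every player is best-responding given beliefs about the other side.
The defender plays Guard North: E[Guard North] = 0.2·(12) + 0.8·(7) = 8; E[Guard South] = 4.6. Best-responding. ✓
The attacker (capability weak), facing Guard North: Target A gives 3, Target B gives 5. Proposed Target B is best. ✓
The attacker (capability strong), facing Guard North: Target A gives 1, Target B gives -4. Proposed Target A is best. ✓

Yes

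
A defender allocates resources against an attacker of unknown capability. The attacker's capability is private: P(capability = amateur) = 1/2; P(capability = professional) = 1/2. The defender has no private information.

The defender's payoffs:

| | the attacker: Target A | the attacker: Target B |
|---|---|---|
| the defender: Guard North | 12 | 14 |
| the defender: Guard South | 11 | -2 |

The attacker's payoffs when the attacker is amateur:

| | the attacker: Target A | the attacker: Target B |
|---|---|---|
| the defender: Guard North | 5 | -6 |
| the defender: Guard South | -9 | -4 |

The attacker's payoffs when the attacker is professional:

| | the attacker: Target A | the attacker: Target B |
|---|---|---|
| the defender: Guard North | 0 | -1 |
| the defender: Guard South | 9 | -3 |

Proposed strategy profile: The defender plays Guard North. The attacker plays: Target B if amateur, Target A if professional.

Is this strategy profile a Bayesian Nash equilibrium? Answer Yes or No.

No

A profile is a BNE iff every type of every player is best-responding given beliefs about the other side.
The defender plays Guard North: E[Guard North] = 1/2·(14) + 1/2·(12) = 13; E[Guard South] = 9/2. Best-responding. ✓
The attacker (capability amateur), facing Guard North: Target A gives 5, Target B gives -6. Proposed Target B is not best — profitable deviation exists. ✗
The attacker (capability professional), facing Guard North: Target A gives 0, Target B gives -1. Proposed Target A is best. ✓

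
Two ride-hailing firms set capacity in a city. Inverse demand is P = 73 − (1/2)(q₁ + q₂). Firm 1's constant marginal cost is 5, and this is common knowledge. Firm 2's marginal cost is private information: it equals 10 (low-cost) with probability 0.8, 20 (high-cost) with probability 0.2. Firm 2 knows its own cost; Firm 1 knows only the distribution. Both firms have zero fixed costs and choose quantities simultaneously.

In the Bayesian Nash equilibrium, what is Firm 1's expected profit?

Each type of Firm 2 best-responds to q₁; Firm 1 best-responds to the expected q₂ over Firm 2's types.
Firm 2 with cost c maximizes (73 − (1/2)(q₁+q₂) − c)·q₂, giving q₂(c) = (73 − c − (1/2)q₁).
E[c₂] = 0.8·10 + 0.2·20 = 12
Firm 1's FOC against E[q₂] yields q₁ = (73 − 2·5 + E[c₂])/(3/2) = (73 − 10 + 12)/(3/2) = 50.
E[P] = 73 − (1/2)·(q₁ + E[q₂]) = 30; Firm 1's expected profit = (E[P] − 5)·q₁ = (30 − 5)·50 = 1250.

1250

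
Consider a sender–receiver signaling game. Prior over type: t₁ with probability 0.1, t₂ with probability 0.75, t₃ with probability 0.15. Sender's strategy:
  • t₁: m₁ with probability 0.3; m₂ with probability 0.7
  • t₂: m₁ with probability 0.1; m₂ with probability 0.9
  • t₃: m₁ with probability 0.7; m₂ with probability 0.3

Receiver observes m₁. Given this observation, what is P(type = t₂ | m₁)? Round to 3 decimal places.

0.357

P(m₁) = 0.1·0.3 + 0.75·0.1 + 0.15·0.7 = 0.21
P(t₂ | m₁) = (0.75·0.1) / 0.21 = 0.075 / 0.21 = 0.357143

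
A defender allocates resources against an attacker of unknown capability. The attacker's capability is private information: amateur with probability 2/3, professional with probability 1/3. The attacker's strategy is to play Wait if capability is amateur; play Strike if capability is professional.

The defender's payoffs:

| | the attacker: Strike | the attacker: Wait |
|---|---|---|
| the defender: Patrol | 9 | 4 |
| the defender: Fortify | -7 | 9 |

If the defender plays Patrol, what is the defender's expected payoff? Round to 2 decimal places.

Take the expectation over the attacker's capability, weighting each type's action by its prior probability.
E[Patrol] = 2/3·4 + 1/3·9 = 8/3 + 3 = 17/3

5.67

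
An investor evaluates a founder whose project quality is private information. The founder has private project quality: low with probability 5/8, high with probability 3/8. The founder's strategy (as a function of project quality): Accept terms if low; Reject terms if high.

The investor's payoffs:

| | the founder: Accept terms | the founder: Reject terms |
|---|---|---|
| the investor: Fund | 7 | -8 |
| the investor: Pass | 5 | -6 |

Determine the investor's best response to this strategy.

Fund

E[Fund] = 5/8·(7) + 3/8·(-8) = 11/8
E[Pass] = 5/8·(5) + 3/8·(-6) = 7/8
Best response: Fund (11/8 is the largest).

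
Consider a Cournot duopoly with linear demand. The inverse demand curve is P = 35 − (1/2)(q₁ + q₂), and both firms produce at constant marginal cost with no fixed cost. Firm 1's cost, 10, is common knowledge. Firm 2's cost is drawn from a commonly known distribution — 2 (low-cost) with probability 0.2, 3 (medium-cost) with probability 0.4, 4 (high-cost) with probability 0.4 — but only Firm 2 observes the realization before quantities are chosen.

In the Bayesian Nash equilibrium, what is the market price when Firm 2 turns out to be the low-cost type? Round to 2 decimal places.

15.47

Type-c best response for Firm 2: q₂(c) = (35 − c) − q₁/2.
Firm 1 maximizes expected profit; its first-order condition is 35 − q₁ − (1/2)E[q₂] − 10 = 0.
Substituting E[q₂] and solving: E[c₂] = 3.2, so q₁ = (35 − 2·10 + 3.2)/(3/2) = 12.1333.
q₂(low-cost) = 26.9333, so P = 35 − (1/2)·(12.1333 + 26.9333) = 15.4667.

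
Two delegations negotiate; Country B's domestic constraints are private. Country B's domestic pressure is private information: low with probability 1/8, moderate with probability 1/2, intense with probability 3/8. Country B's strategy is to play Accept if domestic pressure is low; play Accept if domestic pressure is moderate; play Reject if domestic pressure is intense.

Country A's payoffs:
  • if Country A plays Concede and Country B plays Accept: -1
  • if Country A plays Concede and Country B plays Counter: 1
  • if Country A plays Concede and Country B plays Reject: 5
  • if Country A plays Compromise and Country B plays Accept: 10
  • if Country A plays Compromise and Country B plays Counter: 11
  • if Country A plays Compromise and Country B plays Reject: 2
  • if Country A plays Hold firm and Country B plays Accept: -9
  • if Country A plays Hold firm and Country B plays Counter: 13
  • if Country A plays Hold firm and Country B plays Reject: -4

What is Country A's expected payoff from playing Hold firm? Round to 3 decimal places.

-7.125

Take the expectation over Country B's domestic pressure, weighting each type's action by its prior probability.
E[Hold firm] = 1/8·(-9) + 1/2·(-9) + 3/8·(-4) = (-9/8) + (-9/2) + (-3/2) = -57/8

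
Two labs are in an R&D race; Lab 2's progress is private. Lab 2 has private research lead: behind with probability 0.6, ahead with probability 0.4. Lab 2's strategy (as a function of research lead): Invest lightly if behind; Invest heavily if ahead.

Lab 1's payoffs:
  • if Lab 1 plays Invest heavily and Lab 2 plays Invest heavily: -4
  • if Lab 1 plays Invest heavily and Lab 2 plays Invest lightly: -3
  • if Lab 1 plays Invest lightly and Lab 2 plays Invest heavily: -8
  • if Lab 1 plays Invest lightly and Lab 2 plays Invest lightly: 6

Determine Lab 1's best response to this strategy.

E[Invest heavily] = 0.6·(-3) + 0.4·(-4) = -3.4
E[Invest lightly] = 0.6·(6) + 0.4·(-8) = 0.4
Best response: Invest lightly (0.4 is the largest).

Invest lightly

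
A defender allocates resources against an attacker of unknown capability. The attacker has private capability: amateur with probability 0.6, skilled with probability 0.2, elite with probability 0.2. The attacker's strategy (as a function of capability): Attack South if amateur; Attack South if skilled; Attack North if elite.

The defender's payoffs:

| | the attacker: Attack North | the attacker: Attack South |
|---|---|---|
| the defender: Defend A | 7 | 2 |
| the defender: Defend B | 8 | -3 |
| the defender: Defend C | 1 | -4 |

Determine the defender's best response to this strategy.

Compute the defender's expected payoff for each action, taking the expectation over the attacker's type.
E[Defend A] = 0.6·(2) + 0.2·(2) + 0.2·(7) = 3
E[Defend B] = 0.6·(-3) + 0.2·(-3) + 0.2·(8) = -0.8
E[Defend C] = 0.6·(-4) + 0.2·(-4) + 0.2·(1) = -3
Best response: Defend A (3 is the largest).

Defend A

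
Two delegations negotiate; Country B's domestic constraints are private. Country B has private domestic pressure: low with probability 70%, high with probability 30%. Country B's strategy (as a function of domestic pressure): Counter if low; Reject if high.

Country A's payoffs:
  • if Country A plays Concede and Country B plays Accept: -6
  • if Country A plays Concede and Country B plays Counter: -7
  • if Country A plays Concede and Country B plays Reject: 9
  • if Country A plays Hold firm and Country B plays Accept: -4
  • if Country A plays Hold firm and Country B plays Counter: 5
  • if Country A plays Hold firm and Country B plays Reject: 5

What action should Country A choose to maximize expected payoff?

Hold firm

E[Concede] = 0.7·(-7) + 0.3·(9) = -2.2
E[Hold firm] = 0.7·(5) + 0.3·(5) = 5
Best response: Hold firm (5 is the largest).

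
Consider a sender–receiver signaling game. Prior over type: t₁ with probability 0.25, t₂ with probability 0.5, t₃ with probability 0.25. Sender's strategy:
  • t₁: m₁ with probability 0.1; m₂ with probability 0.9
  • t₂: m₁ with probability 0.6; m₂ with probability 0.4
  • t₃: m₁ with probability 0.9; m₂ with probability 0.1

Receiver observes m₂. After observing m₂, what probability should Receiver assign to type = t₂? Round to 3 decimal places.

0.444

P(m₂) = 0.25·0.9 + 0.5·0.4 + 0.25·0.1 = 0.45
P(t₂ | m₂) = (0.5·0.4) / 0.45 = 0.2 / 0.45 = 0.444444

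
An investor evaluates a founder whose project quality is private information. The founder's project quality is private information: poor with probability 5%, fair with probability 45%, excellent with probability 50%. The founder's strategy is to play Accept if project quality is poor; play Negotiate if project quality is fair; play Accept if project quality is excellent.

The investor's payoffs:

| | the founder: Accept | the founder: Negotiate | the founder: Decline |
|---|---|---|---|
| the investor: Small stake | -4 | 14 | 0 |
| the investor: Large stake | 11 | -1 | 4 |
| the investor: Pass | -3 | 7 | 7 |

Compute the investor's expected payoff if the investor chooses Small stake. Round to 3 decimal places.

Take the expectation over the founder's project quality, weighting each type's action by its prior probability.
E[Small stake] = 0.05·(-4) + 0.45·14 + 0.5·(-4) = (-0.2) + 6.3 + (-2) = 4.1

4.100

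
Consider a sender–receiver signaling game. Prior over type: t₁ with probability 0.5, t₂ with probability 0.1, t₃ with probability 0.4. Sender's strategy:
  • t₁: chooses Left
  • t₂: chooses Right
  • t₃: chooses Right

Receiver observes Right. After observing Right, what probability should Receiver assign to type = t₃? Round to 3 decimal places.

Apply Bayes' rule using the sender's strategy as the likelihood.
P(Right) = 0.5·0 + 0.1·1 + 0.4·1 = 0.5
P(t₃ | Right) = (0.4·1) / 0.5 = 0.4 / 0.5 = 0.8

0.800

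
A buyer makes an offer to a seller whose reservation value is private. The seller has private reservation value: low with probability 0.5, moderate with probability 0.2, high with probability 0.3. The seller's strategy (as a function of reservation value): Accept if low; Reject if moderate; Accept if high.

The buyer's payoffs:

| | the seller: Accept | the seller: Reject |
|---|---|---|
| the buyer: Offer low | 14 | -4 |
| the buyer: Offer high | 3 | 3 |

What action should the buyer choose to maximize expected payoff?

Offer low

Compute the buyer's expected payoff for each action, taking the expectation over the seller's type.
E[Offer low] = 0.5·(14) + 0.2·(-4) + 0.3·(14) = 10.4
E[Offer high] = 0.5·(3) + 0.2·(3) + 0.3·(3) = 3
Best response: Offer low (10.4 is the largest).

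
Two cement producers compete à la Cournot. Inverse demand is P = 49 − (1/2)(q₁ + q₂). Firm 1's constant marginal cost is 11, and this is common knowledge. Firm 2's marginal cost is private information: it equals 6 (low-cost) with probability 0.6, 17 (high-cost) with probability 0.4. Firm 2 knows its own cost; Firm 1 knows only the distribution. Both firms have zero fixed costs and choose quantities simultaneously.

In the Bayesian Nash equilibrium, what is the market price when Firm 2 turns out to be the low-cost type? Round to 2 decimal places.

21.27

Type-c best response for Firm 2: q₂(c) = (49 − c) − q₁/2.
Firm 1 maximizes expected profit; its first-order condition is 49 − q₁ − (1/2)E[q₂] − 11 = 0.
Substituting E[q₂] and solving: E[c₂] = 10.4, so q₁ = (49 − 2·11 + 10.4)/(3/2) = 24.9333.
q₂(low-cost) = 30.5333, so P = 49 − (1/2)·(24.9333 + 30.5333) = 21.2667.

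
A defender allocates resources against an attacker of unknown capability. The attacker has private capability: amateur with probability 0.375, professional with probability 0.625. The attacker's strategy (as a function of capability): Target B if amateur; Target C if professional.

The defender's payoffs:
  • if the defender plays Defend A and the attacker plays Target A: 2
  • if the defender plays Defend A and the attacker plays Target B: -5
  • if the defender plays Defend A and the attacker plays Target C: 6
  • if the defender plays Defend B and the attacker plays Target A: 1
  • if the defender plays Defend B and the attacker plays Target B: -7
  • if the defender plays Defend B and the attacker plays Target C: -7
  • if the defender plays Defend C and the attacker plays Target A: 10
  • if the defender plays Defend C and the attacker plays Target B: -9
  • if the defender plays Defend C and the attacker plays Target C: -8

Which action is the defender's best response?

Compute the defender's expected payoff for each action, taking the expectation over the attacker's type.
E[Defend A] = 0.375·(-5) + 0.625·(6) = 1.875
E[Defend B] = 0.375·(-7) + 0.625·(-7) = -7
E[Defend C] = 0.375·(-9) + 0.625·(-8) = -8.375
Best response: Defend A (1.875 is the largest).

Defend A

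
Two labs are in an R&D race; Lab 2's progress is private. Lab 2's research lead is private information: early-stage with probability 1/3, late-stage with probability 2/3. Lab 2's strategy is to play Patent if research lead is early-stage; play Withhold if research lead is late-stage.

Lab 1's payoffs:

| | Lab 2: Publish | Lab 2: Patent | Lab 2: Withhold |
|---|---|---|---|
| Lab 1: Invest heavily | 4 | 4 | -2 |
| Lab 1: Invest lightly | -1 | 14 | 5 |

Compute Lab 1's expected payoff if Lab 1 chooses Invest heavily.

Take the expectation over Lab 2's research lead, weighting each type's action by its prior probability.
E[Invest heavily] = 1/3·4 + 2/3·(-2) = 4/3 + (-4/3) = 0

0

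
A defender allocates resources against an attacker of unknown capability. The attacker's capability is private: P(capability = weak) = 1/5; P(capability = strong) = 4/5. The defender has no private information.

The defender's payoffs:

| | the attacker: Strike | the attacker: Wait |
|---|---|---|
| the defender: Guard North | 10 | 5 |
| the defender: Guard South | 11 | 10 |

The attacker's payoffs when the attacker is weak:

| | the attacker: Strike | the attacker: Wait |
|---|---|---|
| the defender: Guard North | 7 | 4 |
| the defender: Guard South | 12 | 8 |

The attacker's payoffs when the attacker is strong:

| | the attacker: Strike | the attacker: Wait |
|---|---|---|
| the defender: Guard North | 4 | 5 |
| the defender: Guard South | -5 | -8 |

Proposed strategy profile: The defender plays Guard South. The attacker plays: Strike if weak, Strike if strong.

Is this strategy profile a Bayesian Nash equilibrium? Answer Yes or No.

Yes

The defender plays Guard South: E[Guard South] = 1/5·(11) + 4/5·(11) = 11; E[Guard North] = 10. Best-responding. ✓
The attacker (capability weak), facing Guard South: Strike gives 12, Wait gives 8. Proposed Strike is best. ✓
The attacker (capability strong), facing Guard South: Strike gives -5, Wait gives -8. Proposed Strike is best. ✓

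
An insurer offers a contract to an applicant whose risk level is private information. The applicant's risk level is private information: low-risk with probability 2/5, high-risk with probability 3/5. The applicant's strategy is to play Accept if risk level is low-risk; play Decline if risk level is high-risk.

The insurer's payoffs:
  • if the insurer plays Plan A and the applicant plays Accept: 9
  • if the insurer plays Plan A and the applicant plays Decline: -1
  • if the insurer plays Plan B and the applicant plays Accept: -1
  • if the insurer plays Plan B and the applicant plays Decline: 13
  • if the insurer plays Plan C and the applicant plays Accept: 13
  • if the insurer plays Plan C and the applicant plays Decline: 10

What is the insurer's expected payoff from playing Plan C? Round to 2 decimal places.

11.20

E[Plan C] = 2/5·13 + 3/5·10 = 26/5 + 6 = 56/5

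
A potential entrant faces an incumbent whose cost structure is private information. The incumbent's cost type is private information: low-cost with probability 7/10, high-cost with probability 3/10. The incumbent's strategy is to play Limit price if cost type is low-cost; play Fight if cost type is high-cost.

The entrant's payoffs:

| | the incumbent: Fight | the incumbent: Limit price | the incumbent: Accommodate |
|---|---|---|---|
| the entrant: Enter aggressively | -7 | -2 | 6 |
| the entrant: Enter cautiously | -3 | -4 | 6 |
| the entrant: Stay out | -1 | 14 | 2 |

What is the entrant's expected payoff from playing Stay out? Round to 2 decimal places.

9.50

E[Stay out] = 7/10·14 + 3/10·(-1) = 49/5 + (-3/10) = 19/2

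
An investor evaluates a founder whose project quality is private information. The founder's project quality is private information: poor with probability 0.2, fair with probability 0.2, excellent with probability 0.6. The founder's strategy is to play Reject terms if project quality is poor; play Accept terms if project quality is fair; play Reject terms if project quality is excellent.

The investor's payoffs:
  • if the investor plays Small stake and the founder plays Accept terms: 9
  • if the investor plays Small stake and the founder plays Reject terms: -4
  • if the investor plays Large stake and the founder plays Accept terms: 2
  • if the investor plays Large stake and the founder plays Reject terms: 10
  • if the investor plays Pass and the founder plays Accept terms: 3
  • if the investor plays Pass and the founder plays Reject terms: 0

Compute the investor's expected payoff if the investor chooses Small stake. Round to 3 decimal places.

-1.400

Take the expectation over the founder's project quality, weighting each type's action by its prior probability.
E[Small stake] = 0.2·(-4) + 0.2·9 + 0.6·(-4) = (-0.8) + 1.8 + (-2.4) = -1.4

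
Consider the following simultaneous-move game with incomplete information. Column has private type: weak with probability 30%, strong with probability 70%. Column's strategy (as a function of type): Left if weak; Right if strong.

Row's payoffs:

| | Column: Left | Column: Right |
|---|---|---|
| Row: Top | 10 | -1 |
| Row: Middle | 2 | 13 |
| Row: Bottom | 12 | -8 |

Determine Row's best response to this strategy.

Middle

E[Top] = 0.3·(10) + 0.7·(-1) = 2.3
E[Middle] = 0.3·(2) + 0.7·(13) = 9.7
E[Bottom] = 0.3·(12) + 0.7·(-8) = -2
Best response: Middle (9.7 is the largest).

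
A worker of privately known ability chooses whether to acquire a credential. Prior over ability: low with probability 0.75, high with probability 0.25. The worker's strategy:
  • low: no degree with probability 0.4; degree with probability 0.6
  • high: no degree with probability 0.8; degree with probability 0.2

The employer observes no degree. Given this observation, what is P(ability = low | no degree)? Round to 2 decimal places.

0.60

P(no degree) = 0.75·0.4 + 0.25·0.8 = 0.5
P(low | no degree) = (0.75·0.4) / 0.5 = 0.3 / 0.5 = 0.6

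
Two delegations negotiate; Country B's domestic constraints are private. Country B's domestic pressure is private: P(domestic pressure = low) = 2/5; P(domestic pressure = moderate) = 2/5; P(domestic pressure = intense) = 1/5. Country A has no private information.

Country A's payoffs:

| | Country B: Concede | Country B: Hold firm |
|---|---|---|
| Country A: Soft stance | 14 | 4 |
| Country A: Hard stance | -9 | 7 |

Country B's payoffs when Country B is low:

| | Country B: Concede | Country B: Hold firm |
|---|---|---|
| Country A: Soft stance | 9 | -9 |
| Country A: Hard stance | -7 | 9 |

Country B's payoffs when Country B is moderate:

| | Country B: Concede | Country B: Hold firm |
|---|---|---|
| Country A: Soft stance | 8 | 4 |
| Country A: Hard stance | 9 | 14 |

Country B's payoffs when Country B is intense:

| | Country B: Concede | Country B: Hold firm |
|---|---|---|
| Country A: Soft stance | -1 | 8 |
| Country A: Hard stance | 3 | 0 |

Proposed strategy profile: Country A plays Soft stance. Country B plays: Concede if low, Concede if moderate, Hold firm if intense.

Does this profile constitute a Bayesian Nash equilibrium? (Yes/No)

Country A plays Soft stance: E[Soft stance] = 2/5·(14) + 2/5·(14) + 1/5·(4) = 12; E[Hard stance] = -29/5. Best-responding. ✓
Country B (domestic pressure low), facing Soft stance: Concede gives 9, Hold firm gives -9. Proposed Concede is best. ✓
Country B (domestic pressure moderate), facing Soft stance: Concede gives 8, Hold firm gives 4. Proposed Concede is best. ✓
Country B (domestic pressure intense), facing Soft stance: Concede gives -1, Hold firm gives 8. Proposed Hold firm is best. ✓

Yes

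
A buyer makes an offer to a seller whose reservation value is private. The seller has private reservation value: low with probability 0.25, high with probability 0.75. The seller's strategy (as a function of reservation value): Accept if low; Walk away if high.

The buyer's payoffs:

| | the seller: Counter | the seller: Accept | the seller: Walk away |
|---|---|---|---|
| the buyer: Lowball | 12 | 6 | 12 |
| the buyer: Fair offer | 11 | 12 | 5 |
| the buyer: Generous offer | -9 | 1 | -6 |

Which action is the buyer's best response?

Compute the buyer's expected payoff for each action, taking the expectation over the seller's type.
E[Lowball] = 0.25·(6) + 0.75·(12) = 10.5
E[Fair offer] = 0.25·(12) + 0.75·(5) = 6.75
E[Generous offer] = 0.25·(1) + 0.75·(-6) = -4.25
Best response: Lowball (10.5 is the largest).

Lowball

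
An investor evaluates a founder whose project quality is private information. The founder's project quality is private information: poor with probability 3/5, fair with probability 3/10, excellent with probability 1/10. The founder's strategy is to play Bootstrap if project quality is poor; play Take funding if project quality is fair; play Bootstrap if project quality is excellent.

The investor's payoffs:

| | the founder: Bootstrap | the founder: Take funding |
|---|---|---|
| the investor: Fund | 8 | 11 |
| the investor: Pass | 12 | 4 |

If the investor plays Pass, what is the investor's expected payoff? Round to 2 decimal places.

E[Pass] = 3/5·12 + 3/10·4 + 1/10·12 = 36/5 + 6/5 + 6/5 = 48/5

9.60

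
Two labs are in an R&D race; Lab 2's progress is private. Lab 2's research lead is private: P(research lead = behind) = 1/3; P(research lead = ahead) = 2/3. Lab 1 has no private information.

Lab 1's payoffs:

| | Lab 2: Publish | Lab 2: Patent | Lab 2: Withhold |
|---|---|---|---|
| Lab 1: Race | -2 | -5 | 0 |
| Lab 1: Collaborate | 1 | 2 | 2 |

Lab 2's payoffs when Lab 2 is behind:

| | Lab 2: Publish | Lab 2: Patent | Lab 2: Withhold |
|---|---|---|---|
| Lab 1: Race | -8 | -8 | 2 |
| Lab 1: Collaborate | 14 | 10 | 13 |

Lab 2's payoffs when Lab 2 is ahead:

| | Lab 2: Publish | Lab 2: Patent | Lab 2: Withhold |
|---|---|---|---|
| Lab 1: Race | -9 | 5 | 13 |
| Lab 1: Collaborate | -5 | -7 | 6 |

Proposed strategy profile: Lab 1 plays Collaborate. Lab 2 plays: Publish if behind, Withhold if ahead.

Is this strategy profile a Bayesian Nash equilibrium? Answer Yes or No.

Yes

A profile is a BNE iff every type of every player is best-responding given beliefs about the other side.
Lab 1 plays Collaborate: E[Collaborate] = 1/3·(1) + 2/3·(2) = 5/3; E[Race] = -2/3. Best-responding. ✓
Lab 2 (research lead behind), facing Collaborate: Publish gives 14, Patent gives 10, Withhold gives 13. Proposed Publish is best. ✓
Lab 2 (research lead ahead), facing Collaborate: Publish gives -5, Patent gives -7, Withhold gives 6. Proposed Withhold is best. ✓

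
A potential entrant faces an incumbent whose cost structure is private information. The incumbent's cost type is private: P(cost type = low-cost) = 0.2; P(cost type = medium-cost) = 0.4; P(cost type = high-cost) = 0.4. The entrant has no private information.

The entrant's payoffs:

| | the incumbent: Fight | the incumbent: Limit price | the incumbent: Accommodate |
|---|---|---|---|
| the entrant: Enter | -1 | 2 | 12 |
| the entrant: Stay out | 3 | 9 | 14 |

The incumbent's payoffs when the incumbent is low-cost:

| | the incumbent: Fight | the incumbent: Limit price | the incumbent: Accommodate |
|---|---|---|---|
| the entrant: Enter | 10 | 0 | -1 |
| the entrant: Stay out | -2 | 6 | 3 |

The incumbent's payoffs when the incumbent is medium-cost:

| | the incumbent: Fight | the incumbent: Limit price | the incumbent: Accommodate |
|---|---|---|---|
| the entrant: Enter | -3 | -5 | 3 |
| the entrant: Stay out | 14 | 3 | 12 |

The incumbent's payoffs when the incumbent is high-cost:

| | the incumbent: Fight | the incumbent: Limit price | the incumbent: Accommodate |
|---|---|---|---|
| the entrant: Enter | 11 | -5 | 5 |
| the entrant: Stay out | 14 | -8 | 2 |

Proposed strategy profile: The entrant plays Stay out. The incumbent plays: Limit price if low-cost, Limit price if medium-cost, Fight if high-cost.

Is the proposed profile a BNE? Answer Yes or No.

The entrant plays Stay out: E[Stay out] = 0.2·(9) + 0.4·(9) + 0.4·(3) = 6.6; E[Enter] = 0.8. Best-responding. ✓
The incumbent (cost type low-cost), facing Stay out: Fight gives -2, Limit price gives 6, Accommodate gives 3. Proposed Limit price is best. ✓
The incumbent (cost type medium-cost), facing Stay out: Fight gives 14, Limit price gives 3, Accommodate gives 12. Proposed Limit price is not best — profitable deviation exists. ✗
The incumbent (cost type high-cost), facing Stay out: Fight gives 14, Limit price gives -8, Accommodate gives 2. Proposed Fight is best. ✓

No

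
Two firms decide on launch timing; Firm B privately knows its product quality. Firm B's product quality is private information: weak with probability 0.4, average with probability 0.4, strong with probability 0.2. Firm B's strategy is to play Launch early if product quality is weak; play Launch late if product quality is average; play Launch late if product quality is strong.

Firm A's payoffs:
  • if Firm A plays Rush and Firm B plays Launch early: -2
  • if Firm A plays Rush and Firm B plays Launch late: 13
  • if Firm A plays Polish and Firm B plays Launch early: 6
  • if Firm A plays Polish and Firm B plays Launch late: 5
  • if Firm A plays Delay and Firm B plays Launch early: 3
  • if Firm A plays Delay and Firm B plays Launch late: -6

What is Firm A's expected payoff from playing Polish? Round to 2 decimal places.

E[Polish] = 0.4·6 + 0.4·5 + 0.2·5 = 2.4 + 2 + 1 = 5.4

5.40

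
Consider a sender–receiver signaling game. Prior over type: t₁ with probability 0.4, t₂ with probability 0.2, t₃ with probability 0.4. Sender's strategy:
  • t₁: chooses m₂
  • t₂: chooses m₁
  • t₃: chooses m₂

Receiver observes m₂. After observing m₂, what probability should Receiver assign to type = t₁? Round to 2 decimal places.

Apply Bayes' rule using the sender's strategy as the likelihood.
P(m₂) = 0.4·1 + 0.2·0 + 0.4·1 = 0.8
P(t₁ | m₂) = (0.4·1) / 0.8 = 0.4 / 0.8 = 0.5

0.50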